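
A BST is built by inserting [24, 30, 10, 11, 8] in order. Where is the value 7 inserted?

Starting tree (level order): [24, 10, 30, 8, 11]
Insertion path: 24 -> 10 -> 8
Result: insert 7 as left child of 8
Final tree (level order): [24, 10, 30, 8, 11, None, None, 7]


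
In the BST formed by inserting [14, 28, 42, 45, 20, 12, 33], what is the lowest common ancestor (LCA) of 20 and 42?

Tree insertion order: [14, 28, 42, 45, 20, 12, 33]
Tree (level-order array): [14, 12, 28, None, None, 20, 42, None, None, 33, 45]
In a BST, the LCA of p=20, q=42 is the first node v on the
root-to-leaf path with p <= v <= q (go left if both < v, right if both > v).
Walk from root:
  at 14: both 20 and 42 > 14, go right
  at 28: 20 <= 28 <= 42, this is the LCA
LCA = 28


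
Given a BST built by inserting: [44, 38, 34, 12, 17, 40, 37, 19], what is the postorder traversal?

Tree insertion order: [44, 38, 34, 12, 17, 40, 37, 19]
Tree (level-order array): [44, 38, None, 34, 40, 12, 37, None, None, None, 17, None, None, None, 19]
Postorder traversal: [19, 17, 12, 37, 34, 40, 38, 44]


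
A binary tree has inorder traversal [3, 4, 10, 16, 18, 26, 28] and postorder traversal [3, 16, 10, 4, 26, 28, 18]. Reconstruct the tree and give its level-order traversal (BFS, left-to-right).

Inorder:   [3, 4, 10, 16, 18, 26, 28]
Postorder: [3, 16, 10, 4, 26, 28, 18]
Algorithm: postorder visits root last, so walk postorder right-to-left;
each value is the root of the current inorder slice — split it at that
value, recurse on the right subtree first, then the left.
Recursive splits:
  root=18; inorder splits into left=[3, 4, 10, 16], right=[26, 28]
  root=28; inorder splits into left=[26], right=[]
  root=26; inorder splits into left=[], right=[]
  root=4; inorder splits into left=[3], right=[10, 16]
  root=10; inorder splits into left=[], right=[16]
  root=16; inorder splits into left=[], right=[]
  root=3; inorder splits into left=[], right=[]
Reconstructed level-order: [18, 4, 28, 3, 10, 26, 16]


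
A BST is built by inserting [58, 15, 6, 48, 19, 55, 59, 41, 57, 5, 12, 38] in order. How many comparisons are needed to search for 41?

Search path for 41: 58 -> 15 -> 48 -> 19 -> 41
Found: True
Comparisons: 5


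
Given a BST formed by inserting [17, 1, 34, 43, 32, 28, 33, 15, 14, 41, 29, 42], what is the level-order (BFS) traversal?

Tree insertion order: [17, 1, 34, 43, 32, 28, 33, 15, 14, 41, 29, 42]
Tree (level-order array): [17, 1, 34, None, 15, 32, 43, 14, None, 28, 33, 41, None, None, None, None, 29, None, None, None, 42]
BFS from the root, enqueuing left then right child of each popped node:
  queue [17] -> pop 17, enqueue [1, 34], visited so far: [17]
  queue [1, 34] -> pop 1, enqueue [15], visited so far: [17, 1]
  queue [34, 15] -> pop 34, enqueue [32, 43], visited so far: [17, 1, 34]
  queue [15, 32, 43] -> pop 15, enqueue [14], visited so far: [17, 1, 34, 15]
  queue [32, 43, 14] -> pop 32, enqueue [28, 33], visited so far: [17, 1, 34, 15, 32]
  queue [43, 14, 28, 33] -> pop 43, enqueue [41], visited so far: [17, 1, 34, 15, 32, 43]
  queue [14, 28, 33, 41] -> pop 14, enqueue [none], visited so far: [17, 1, 34, 15, 32, 43, 14]
  queue [28, 33, 41] -> pop 28, enqueue [29], visited so far: [17, 1, 34, 15, 32, 43, 14, 28]
  queue [33, 41, 29] -> pop 33, enqueue [none], visited so far: [17, 1, 34, 15, 32, 43, 14, 28, 33]
  queue [41, 29] -> pop 41, enqueue [42], visited so far: [17, 1, 34, 15, 32, 43, 14, 28, 33, 41]
  queue [29, 42] -> pop 29, enqueue [none], visited so far: [17, 1, 34, 15, 32, 43, 14, 28, 33, 41, 29]
  queue [42] -> pop 42, enqueue [none], visited so far: [17, 1, 34, 15, 32, 43, 14, 28, 33, 41, 29, 42]
Result: [17, 1, 34, 15, 32, 43, 14, 28, 33, 41, 29, 42]


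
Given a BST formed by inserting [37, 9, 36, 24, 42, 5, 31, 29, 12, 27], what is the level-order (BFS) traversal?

Tree insertion order: [37, 9, 36, 24, 42, 5, 31, 29, 12, 27]
Tree (level-order array): [37, 9, 42, 5, 36, None, None, None, None, 24, None, 12, 31, None, None, 29, None, 27]
BFS from the root, enqueuing left then right child of each popped node:
  queue [37] -> pop 37, enqueue [9, 42], visited so far: [37]
  queue [9, 42] -> pop 9, enqueue [5, 36], visited so far: [37, 9]
  queue [42, 5, 36] -> pop 42, enqueue [none], visited so far: [37, 9, 42]
  queue [5, 36] -> pop 5, enqueue [none], visited so far: [37, 9, 42, 5]
  queue [36] -> pop 36, enqueue [24], visited so far: [37, 9, 42, 5, 36]
  queue [24] -> pop 24, enqueue [12, 31], visited so far: [37, 9, 42, 5, 36, 24]
  queue [12, 31] -> pop 12, enqueue [none], visited so far: [37, 9, 42, 5, 36, 24, 12]
  queue [31] -> pop 31, enqueue [29], visited so far: [37, 9, 42, 5, 36, 24, 12, 31]
  queue [29] -> pop 29, enqueue [27], visited so far: [37, 9, 42, 5, 36, 24, 12, 31, 29]
  queue [27] -> pop 27, enqueue [none], visited so far: [37, 9, 42, 5, 36, 24, 12, 31, 29, 27]
Result: [37, 9, 42, 5, 36, 24, 12, 31, 29, 27]


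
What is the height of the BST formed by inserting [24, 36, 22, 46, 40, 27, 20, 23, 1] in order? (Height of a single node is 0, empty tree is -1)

Insertion order: [24, 36, 22, 46, 40, 27, 20, 23, 1]
Tree (level-order array): [24, 22, 36, 20, 23, 27, 46, 1, None, None, None, None, None, 40]
Compute height bottom-up (empty subtree = -1):
  height(1) = 1 + max(-1, -1) = 0
  height(20) = 1 + max(0, -1) = 1
  height(23) = 1 + max(-1, -1) = 0
  height(22) = 1 + max(1, 0) = 2
  height(27) = 1 + max(-1, -1) = 0
  height(40) = 1 + max(-1, -1) = 0
  height(46) = 1 + max(0, -1) = 1
  height(36) = 1 + max(0, 1) = 2
  height(24) = 1 + max(2, 2) = 3
Height = 3


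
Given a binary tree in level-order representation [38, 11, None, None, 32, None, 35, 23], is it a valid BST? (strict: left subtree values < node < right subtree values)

Level-order array: [38, 11, None, None, 32, None, 35, 23]
Validate using subtree bounds (lo, hi): at each node, require lo < value < hi,
then recurse left with hi=value and right with lo=value.
Preorder trace (stopping at first violation):
  at node 38 with bounds (-inf, +inf): OK
  at node 11 with bounds (-inf, 38): OK
  at node 32 with bounds (11, 38): OK
  at node 35 with bounds (32, 38): OK
  at node 23 with bounds (32, 35): VIOLATION
Node 23 violates its bound: not (32 < 23 < 35).
Result: Not a valid BST


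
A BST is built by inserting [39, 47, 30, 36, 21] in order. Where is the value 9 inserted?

Starting tree (level order): [39, 30, 47, 21, 36]
Insertion path: 39 -> 30 -> 21
Result: insert 9 as left child of 21
Final tree (level order): [39, 30, 47, 21, 36, None, None, 9]


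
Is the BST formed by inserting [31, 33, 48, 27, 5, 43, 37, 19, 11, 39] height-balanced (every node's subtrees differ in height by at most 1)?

Tree (level-order array): [31, 27, 33, 5, None, None, 48, None, 19, 43, None, 11, None, 37, None, None, None, None, 39]
Definition: a tree is height-balanced if, at every node, |h(left) - h(right)| <= 1 (empty subtree has height -1).
Bottom-up per-node check:
  node 11: h_left=-1, h_right=-1, diff=0 [OK], height=0
  node 19: h_left=0, h_right=-1, diff=1 [OK], height=1
  node 5: h_left=-1, h_right=1, diff=2 [FAIL (|-1-1|=2 > 1)], height=2
  node 27: h_left=2, h_right=-1, diff=3 [FAIL (|2--1|=3 > 1)], height=3
  node 39: h_left=-1, h_right=-1, diff=0 [OK], height=0
  node 37: h_left=-1, h_right=0, diff=1 [OK], height=1
  node 43: h_left=1, h_right=-1, diff=2 [FAIL (|1--1|=2 > 1)], height=2
  node 48: h_left=2, h_right=-1, diff=3 [FAIL (|2--1|=3 > 1)], height=3
  node 33: h_left=-1, h_right=3, diff=4 [FAIL (|-1-3|=4 > 1)], height=4
  node 31: h_left=3, h_right=4, diff=1 [OK], height=5
Node 5 violates the condition: |-1 - 1| = 2 > 1.
Result: Not balanced


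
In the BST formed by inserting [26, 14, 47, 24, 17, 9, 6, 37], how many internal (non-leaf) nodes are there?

Tree built from: [26, 14, 47, 24, 17, 9, 6, 37]
Tree (level-order array): [26, 14, 47, 9, 24, 37, None, 6, None, 17]
Rule: An internal node has at least one child.
Per-node child counts:
  node 26: 2 child(ren)
  node 14: 2 child(ren)
  node 9: 1 child(ren)
  node 6: 0 child(ren)
  node 24: 1 child(ren)
  node 17: 0 child(ren)
  node 47: 1 child(ren)
  node 37: 0 child(ren)
Matching nodes: [26, 14, 9, 24, 47]
Count of internal (non-leaf) nodes: 5


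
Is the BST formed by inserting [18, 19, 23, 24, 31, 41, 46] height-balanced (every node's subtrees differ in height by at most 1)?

Tree (level-order array): [18, None, 19, None, 23, None, 24, None, 31, None, 41, None, 46]
Definition: a tree is height-balanced if, at every node, |h(left) - h(right)| <= 1 (empty subtree has height -1).
Bottom-up per-node check:
  node 46: h_left=-1, h_right=-1, diff=0 [OK], height=0
  node 41: h_left=-1, h_right=0, diff=1 [OK], height=1
  node 31: h_left=-1, h_right=1, diff=2 [FAIL (|-1-1|=2 > 1)], height=2
  node 24: h_left=-1, h_right=2, diff=3 [FAIL (|-1-2|=3 > 1)], height=3
  node 23: h_left=-1, h_right=3, diff=4 [FAIL (|-1-3|=4 > 1)], height=4
  node 19: h_left=-1, h_right=4, diff=5 [FAIL (|-1-4|=5 > 1)], height=5
  node 18: h_left=-1, h_right=5, diff=6 [FAIL (|-1-5|=6 > 1)], height=6
Node 31 violates the condition: |-1 - 1| = 2 > 1.
Result: Not balanced


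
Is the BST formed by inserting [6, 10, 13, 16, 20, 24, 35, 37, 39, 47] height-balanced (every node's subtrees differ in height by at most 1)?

Tree (level-order array): [6, None, 10, None, 13, None, 16, None, 20, None, 24, None, 35, None, 37, None, 39, None, 47]
Definition: a tree is height-balanced if, at every node, |h(left) - h(right)| <= 1 (empty subtree has height -1).
Bottom-up per-node check:
  node 47: h_left=-1, h_right=-1, diff=0 [OK], height=0
  node 39: h_left=-1, h_right=0, diff=1 [OK], height=1
  node 37: h_left=-1, h_right=1, diff=2 [FAIL (|-1-1|=2 > 1)], height=2
  node 35: h_left=-1, h_right=2, diff=3 [FAIL (|-1-2|=3 > 1)], height=3
  node 24: h_left=-1, h_right=3, diff=4 [FAIL (|-1-3|=4 > 1)], height=4
  node 20: h_left=-1, h_right=4, diff=5 [FAIL (|-1-4|=5 > 1)], height=5
  node 16: h_left=-1, h_right=5, diff=6 [FAIL (|-1-5|=6 > 1)], height=6
  node 13: h_left=-1, h_right=6, diff=7 [FAIL (|-1-6|=7 > 1)], height=7
  node 10: h_left=-1, h_right=7, diff=8 [FAIL (|-1-7|=8 > 1)], height=8
  node 6: h_left=-1, h_right=8, diff=9 [FAIL (|-1-8|=9 > 1)], height=9
Node 37 violates the condition: |-1 - 1| = 2 > 1.
Result: Not balanced


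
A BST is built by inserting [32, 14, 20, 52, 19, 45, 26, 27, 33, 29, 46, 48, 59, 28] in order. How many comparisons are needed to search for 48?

Search path for 48: 32 -> 52 -> 45 -> 46 -> 48
Found: True
Comparisons: 5


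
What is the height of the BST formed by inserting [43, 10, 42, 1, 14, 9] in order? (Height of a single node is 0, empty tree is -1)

Insertion order: [43, 10, 42, 1, 14, 9]
Tree (level-order array): [43, 10, None, 1, 42, None, 9, 14]
Compute height bottom-up (empty subtree = -1):
  height(9) = 1 + max(-1, -1) = 0
  height(1) = 1 + max(-1, 0) = 1
  height(14) = 1 + max(-1, -1) = 0
  height(42) = 1 + max(0, -1) = 1
  height(10) = 1 + max(1, 1) = 2
  height(43) = 1 + max(2, -1) = 3
Height = 3


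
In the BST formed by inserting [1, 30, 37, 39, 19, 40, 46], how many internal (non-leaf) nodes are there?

Tree built from: [1, 30, 37, 39, 19, 40, 46]
Tree (level-order array): [1, None, 30, 19, 37, None, None, None, 39, None, 40, None, 46]
Rule: An internal node has at least one child.
Per-node child counts:
  node 1: 1 child(ren)
  node 30: 2 child(ren)
  node 19: 0 child(ren)
  node 37: 1 child(ren)
  node 39: 1 child(ren)
  node 40: 1 child(ren)
  node 46: 0 child(ren)
Matching nodes: [1, 30, 37, 39, 40]
Count of internal (non-leaf) nodes: 5


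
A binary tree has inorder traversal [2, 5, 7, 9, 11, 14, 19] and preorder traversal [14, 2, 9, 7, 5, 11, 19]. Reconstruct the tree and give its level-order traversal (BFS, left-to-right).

Inorder:  [2, 5, 7, 9, 11, 14, 19]
Preorder: [14, 2, 9, 7, 5, 11, 19]
Algorithm: preorder visits root first, so consume preorder in order;
for each root, split the current inorder slice at that value into
left-subtree inorder and right-subtree inorder, then recurse.
Recursive splits:
  root=14; inorder splits into left=[2, 5, 7, 9, 11], right=[19]
  root=2; inorder splits into left=[], right=[5, 7, 9, 11]
  root=9; inorder splits into left=[5, 7], right=[11]
  root=7; inorder splits into left=[5], right=[]
  root=5; inorder splits into left=[], right=[]
  root=11; inorder splits into left=[], right=[]
  root=19; inorder splits into left=[], right=[]
Reconstructed level-order: [14, 2, 19, 9, 7, 11, 5]


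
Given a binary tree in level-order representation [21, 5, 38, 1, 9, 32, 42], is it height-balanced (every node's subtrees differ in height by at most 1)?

Tree (level-order array): [21, 5, 38, 1, 9, 32, 42]
Definition: a tree is height-balanced if, at every node, |h(left) - h(right)| <= 1 (empty subtree has height -1).
Bottom-up per-node check:
  node 1: h_left=-1, h_right=-1, diff=0 [OK], height=0
  node 9: h_left=-1, h_right=-1, diff=0 [OK], height=0
  node 5: h_left=0, h_right=0, diff=0 [OK], height=1
  node 32: h_left=-1, h_right=-1, diff=0 [OK], height=0
  node 42: h_left=-1, h_right=-1, diff=0 [OK], height=0
  node 38: h_left=0, h_right=0, diff=0 [OK], height=1
  node 21: h_left=1, h_right=1, diff=0 [OK], height=2
All nodes satisfy the balance condition.
Result: Balanced


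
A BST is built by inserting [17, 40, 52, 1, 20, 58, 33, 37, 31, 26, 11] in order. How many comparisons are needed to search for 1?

Search path for 1: 17 -> 1
Found: True
Comparisons: 2


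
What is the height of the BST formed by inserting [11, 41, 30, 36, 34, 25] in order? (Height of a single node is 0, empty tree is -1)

Insertion order: [11, 41, 30, 36, 34, 25]
Tree (level-order array): [11, None, 41, 30, None, 25, 36, None, None, 34]
Compute height bottom-up (empty subtree = -1):
  height(25) = 1 + max(-1, -1) = 0
  height(34) = 1 + max(-1, -1) = 0
  height(36) = 1 + max(0, -1) = 1
  height(30) = 1 + max(0, 1) = 2
  height(41) = 1 + max(2, -1) = 3
  height(11) = 1 + max(-1, 3) = 4
Height = 4


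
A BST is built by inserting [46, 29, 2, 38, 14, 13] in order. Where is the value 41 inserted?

Starting tree (level order): [46, 29, None, 2, 38, None, 14, None, None, 13]
Insertion path: 46 -> 29 -> 38
Result: insert 41 as right child of 38
Final tree (level order): [46, 29, None, 2, 38, None, 14, None, 41, 13]


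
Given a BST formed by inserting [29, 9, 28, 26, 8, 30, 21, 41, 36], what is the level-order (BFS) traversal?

Tree insertion order: [29, 9, 28, 26, 8, 30, 21, 41, 36]
Tree (level-order array): [29, 9, 30, 8, 28, None, 41, None, None, 26, None, 36, None, 21]
BFS from the root, enqueuing left then right child of each popped node:
  queue [29] -> pop 29, enqueue [9, 30], visited so far: [29]
  queue [9, 30] -> pop 9, enqueue [8, 28], visited so far: [29, 9]
  queue [30, 8, 28] -> pop 30, enqueue [41], visited so far: [29, 9, 30]
  queue [8, 28, 41] -> pop 8, enqueue [none], visited so far: [29, 9, 30, 8]
  queue [28, 41] -> pop 28, enqueue [26], visited so far: [29, 9, 30, 8, 28]
  queue [41, 26] -> pop 41, enqueue [36], visited so far: [29, 9, 30, 8, 28, 41]
  queue [26, 36] -> pop 26, enqueue [21], visited so far: [29, 9, 30, 8, 28, 41, 26]
  queue [36, 21] -> pop 36, enqueue [none], visited so far: [29, 9, 30, 8, 28, 41, 26, 36]
  queue [21] -> pop 21, enqueue [none], visited so far: [29, 9, 30, 8, 28, 41, 26, 36, 21]
Result: [29, 9, 30, 8, 28, 41, 26, 36, 21]


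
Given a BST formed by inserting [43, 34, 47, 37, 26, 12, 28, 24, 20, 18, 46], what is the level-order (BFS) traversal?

Tree insertion order: [43, 34, 47, 37, 26, 12, 28, 24, 20, 18, 46]
Tree (level-order array): [43, 34, 47, 26, 37, 46, None, 12, 28, None, None, None, None, None, 24, None, None, 20, None, 18]
BFS from the root, enqueuing left then right child of each popped node:
  queue [43] -> pop 43, enqueue [34, 47], visited so far: [43]
  queue [34, 47] -> pop 34, enqueue [26, 37], visited so far: [43, 34]
  queue [47, 26, 37] -> pop 47, enqueue [46], visited so far: [43, 34, 47]
  queue [26, 37, 46] -> pop 26, enqueue [12, 28], visited so far: [43, 34, 47, 26]
  queue [37, 46, 12, 28] -> pop 37, enqueue [none], visited so far: [43, 34, 47, 26, 37]
  queue [46, 12, 28] -> pop 46, enqueue [none], visited so far: [43, 34, 47, 26, 37, 46]
  queue [12, 28] -> pop 12, enqueue [24], visited so far: [43, 34, 47, 26, 37, 46, 12]
  queue [28, 24] -> pop 28, enqueue [none], visited so far: [43, 34, 47, 26, 37, 46, 12, 28]
  queue [24] -> pop 24, enqueue [20], visited so far: [43, 34, 47, 26, 37, 46, 12, 28, 24]
  queue [20] -> pop 20, enqueue [18], visited so far: [43, 34, 47, 26, 37, 46, 12, 28, 24, 20]
  queue [18] -> pop 18, enqueue [none], visited so far: [43, 34, 47, 26, 37, 46, 12, 28, 24, 20, 18]
Result: [43, 34, 47, 26, 37, 46, 12, 28, 24, 20, 18]


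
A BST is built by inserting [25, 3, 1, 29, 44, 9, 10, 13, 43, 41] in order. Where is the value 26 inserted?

Starting tree (level order): [25, 3, 29, 1, 9, None, 44, None, None, None, 10, 43, None, None, 13, 41]
Insertion path: 25 -> 29
Result: insert 26 as left child of 29
Final tree (level order): [25, 3, 29, 1, 9, 26, 44, None, None, None, 10, None, None, 43, None, None, 13, 41]


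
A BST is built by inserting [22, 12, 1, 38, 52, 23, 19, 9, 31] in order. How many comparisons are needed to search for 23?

Search path for 23: 22 -> 38 -> 23
Found: True
Comparisons: 3


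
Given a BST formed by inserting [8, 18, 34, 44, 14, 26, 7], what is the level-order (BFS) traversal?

Tree insertion order: [8, 18, 34, 44, 14, 26, 7]
Tree (level-order array): [8, 7, 18, None, None, 14, 34, None, None, 26, 44]
BFS from the root, enqueuing left then right child of each popped node:
  queue [8] -> pop 8, enqueue [7, 18], visited so far: [8]
  queue [7, 18] -> pop 7, enqueue [none], visited so far: [8, 7]
  queue [18] -> pop 18, enqueue [14, 34], visited so far: [8, 7, 18]
  queue [14, 34] -> pop 14, enqueue [none], visited so far: [8, 7, 18, 14]
  queue [34] -> pop 34, enqueue [26, 44], visited so far: [8, 7, 18, 14, 34]
  queue [26, 44] -> pop 26, enqueue [none], visited so far: [8, 7, 18, 14, 34, 26]
  queue [44] -> pop 44, enqueue [none], visited so far: [8, 7, 18, 14, 34, 26, 44]
Result: [8, 7, 18, 14, 34, 26, 44]


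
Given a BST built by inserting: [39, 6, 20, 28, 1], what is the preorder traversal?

Tree insertion order: [39, 6, 20, 28, 1]
Tree (level-order array): [39, 6, None, 1, 20, None, None, None, 28]
Preorder traversal: [39, 6, 1, 20, 28]


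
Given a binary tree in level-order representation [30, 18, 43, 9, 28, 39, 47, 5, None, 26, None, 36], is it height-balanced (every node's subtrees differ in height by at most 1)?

Tree (level-order array): [30, 18, 43, 9, 28, 39, 47, 5, None, 26, None, 36]
Definition: a tree is height-balanced if, at every node, |h(left) - h(right)| <= 1 (empty subtree has height -1).
Bottom-up per-node check:
  node 5: h_left=-1, h_right=-1, diff=0 [OK], height=0
  node 9: h_left=0, h_right=-1, diff=1 [OK], height=1
  node 26: h_left=-1, h_right=-1, diff=0 [OK], height=0
  node 28: h_left=0, h_right=-1, diff=1 [OK], height=1
  node 18: h_left=1, h_right=1, diff=0 [OK], height=2
  node 36: h_left=-1, h_right=-1, diff=0 [OK], height=0
  node 39: h_left=0, h_right=-1, diff=1 [OK], height=1
  node 47: h_left=-1, h_right=-1, diff=0 [OK], height=0
  node 43: h_left=1, h_right=0, diff=1 [OK], height=2
  node 30: h_left=2, h_right=2, diff=0 [OK], height=3
All nodes satisfy the balance condition.
Result: Balanced


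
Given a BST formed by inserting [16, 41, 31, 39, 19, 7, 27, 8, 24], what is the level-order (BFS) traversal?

Tree insertion order: [16, 41, 31, 39, 19, 7, 27, 8, 24]
Tree (level-order array): [16, 7, 41, None, 8, 31, None, None, None, 19, 39, None, 27, None, None, 24]
BFS from the root, enqueuing left then right child of each popped node:
  queue [16] -> pop 16, enqueue [7, 41], visited so far: [16]
  queue [7, 41] -> pop 7, enqueue [8], visited so far: [16, 7]
  queue [41, 8] -> pop 41, enqueue [31], visited so far: [16, 7, 41]
  queue [8, 31] -> pop 8, enqueue [none], visited so far: [16, 7, 41, 8]
  queue [31] -> pop 31, enqueue [19, 39], visited so far: [16, 7, 41, 8, 31]
  queue [19, 39] -> pop 19, enqueue [27], visited so far: [16, 7, 41, 8, 31, 19]
  queue [39, 27] -> pop 39, enqueue [none], visited so far: [16, 7, 41, 8, 31, 19, 39]
  queue [27] -> pop 27, enqueue [24], visited so far: [16, 7, 41, 8, 31, 19, 39, 27]
  queue [24] -> pop 24, enqueue [none], visited so far: [16, 7, 41, 8, 31, 19, 39, 27, 24]
Result: [16, 7, 41, 8, 31, 19, 39, 27, 24]


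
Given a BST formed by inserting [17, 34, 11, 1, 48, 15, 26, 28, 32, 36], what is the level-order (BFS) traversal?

Tree insertion order: [17, 34, 11, 1, 48, 15, 26, 28, 32, 36]
Tree (level-order array): [17, 11, 34, 1, 15, 26, 48, None, None, None, None, None, 28, 36, None, None, 32]
BFS from the root, enqueuing left then right child of each popped node:
  queue [17] -> pop 17, enqueue [11, 34], visited so far: [17]
  queue [11, 34] -> pop 11, enqueue [1, 15], visited so far: [17, 11]
  queue [34, 1, 15] -> pop 34, enqueue [26, 48], visited so far: [17, 11, 34]
  queue [1, 15, 26, 48] -> pop 1, enqueue [none], visited so far: [17, 11, 34, 1]
  queue [15, 26, 48] -> pop 15, enqueue [none], visited so far: [17, 11, 34, 1, 15]
  queue [26, 48] -> pop 26, enqueue [28], visited so far: [17, 11, 34, 1, 15, 26]
  queue [48, 28] -> pop 48, enqueue [36], visited so far: [17, 11, 34, 1, 15, 26, 48]
  queue [28, 36] -> pop 28, enqueue [32], visited so far: [17, 11, 34, 1, 15, 26, 48, 28]
  queue [36, 32] -> pop 36, enqueue [none], visited so far: [17, 11, 34, 1, 15, 26, 48, 28, 36]
  queue [32] -> pop 32, enqueue [none], visited so far: [17, 11, 34, 1, 15, 26, 48, 28, 36, 32]
Result: [17, 11, 34, 1, 15, 26, 48, 28, 36, 32]


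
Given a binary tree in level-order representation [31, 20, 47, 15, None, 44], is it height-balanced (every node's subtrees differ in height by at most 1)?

Tree (level-order array): [31, 20, 47, 15, None, 44]
Definition: a tree is height-balanced if, at every node, |h(left) - h(right)| <= 1 (empty subtree has height -1).
Bottom-up per-node check:
  node 15: h_left=-1, h_right=-1, diff=0 [OK], height=0
  node 20: h_left=0, h_right=-1, diff=1 [OK], height=1
  node 44: h_left=-1, h_right=-1, diff=0 [OK], height=0
  node 47: h_left=0, h_right=-1, diff=1 [OK], height=1
  node 31: h_left=1, h_right=1, diff=0 [OK], height=2
All nodes satisfy the balance condition.
Result: Balanced


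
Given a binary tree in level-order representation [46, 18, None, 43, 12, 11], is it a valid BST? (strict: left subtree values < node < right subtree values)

Level-order array: [46, 18, None, 43, 12, 11]
Validate using subtree bounds (lo, hi): at each node, require lo < value < hi,
then recurse left with hi=value and right with lo=value.
Preorder trace (stopping at first violation):
  at node 46 with bounds (-inf, +inf): OK
  at node 18 with bounds (-inf, 46): OK
  at node 43 with bounds (-inf, 18): VIOLATION
Node 43 violates its bound: not (-inf < 43 < 18).
Result: Not a valid BST


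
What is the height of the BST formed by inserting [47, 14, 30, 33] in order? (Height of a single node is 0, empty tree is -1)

Insertion order: [47, 14, 30, 33]
Tree (level-order array): [47, 14, None, None, 30, None, 33]
Compute height bottom-up (empty subtree = -1):
  height(33) = 1 + max(-1, -1) = 0
  height(30) = 1 + max(-1, 0) = 1
  height(14) = 1 + max(-1, 1) = 2
  height(47) = 1 + max(2, -1) = 3
Height = 3


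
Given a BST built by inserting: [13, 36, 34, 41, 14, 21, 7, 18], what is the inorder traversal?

Tree insertion order: [13, 36, 34, 41, 14, 21, 7, 18]
Tree (level-order array): [13, 7, 36, None, None, 34, 41, 14, None, None, None, None, 21, 18]
Inorder traversal: [7, 13, 14, 18, 21, 34, 36, 41]


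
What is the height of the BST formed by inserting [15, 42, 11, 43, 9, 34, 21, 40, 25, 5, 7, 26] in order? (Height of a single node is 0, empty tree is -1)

Insertion order: [15, 42, 11, 43, 9, 34, 21, 40, 25, 5, 7, 26]
Tree (level-order array): [15, 11, 42, 9, None, 34, 43, 5, None, 21, 40, None, None, None, 7, None, 25, None, None, None, None, None, 26]
Compute height bottom-up (empty subtree = -1):
  height(7) = 1 + max(-1, -1) = 0
  height(5) = 1 + max(-1, 0) = 1
  height(9) = 1 + max(1, -1) = 2
  height(11) = 1 + max(2, -1) = 3
  height(26) = 1 + max(-1, -1) = 0
  height(25) = 1 + max(-1, 0) = 1
  height(21) = 1 + max(-1, 1) = 2
  height(40) = 1 + max(-1, -1) = 0
  height(34) = 1 + max(2, 0) = 3
  height(43) = 1 + max(-1, -1) = 0
  height(42) = 1 + max(3, 0) = 4
  height(15) = 1 + max(3, 4) = 5
Height = 5


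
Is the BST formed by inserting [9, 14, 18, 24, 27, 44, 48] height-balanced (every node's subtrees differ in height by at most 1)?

Tree (level-order array): [9, None, 14, None, 18, None, 24, None, 27, None, 44, None, 48]
Definition: a tree is height-balanced if, at every node, |h(left) - h(right)| <= 1 (empty subtree has height -1).
Bottom-up per-node check:
  node 48: h_left=-1, h_right=-1, diff=0 [OK], height=0
  node 44: h_left=-1, h_right=0, diff=1 [OK], height=1
  node 27: h_left=-1, h_right=1, diff=2 [FAIL (|-1-1|=2 > 1)], height=2
  node 24: h_left=-1, h_right=2, diff=3 [FAIL (|-1-2|=3 > 1)], height=3
  node 18: h_left=-1, h_right=3, diff=4 [FAIL (|-1-3|=4 > 1)], height=4
  node 14: h_left=-1, h_right=4, diff=5 [FAIL (|-1-4|=5 > 1)], height=5
  node 9: h_left=-1, h_right=5, diff=6 [FAIL (|-1-5|=6 > 1)], height=6
Node 27 violates the condition: |-1 - 1| = 2 > 1.
Result: Not balanced


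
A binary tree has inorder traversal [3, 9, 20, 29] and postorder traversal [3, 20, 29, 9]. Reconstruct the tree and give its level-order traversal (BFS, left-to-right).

Inorder:   [3, 9, 20, 29]
Postorder: [3, 20, 29, 9]
Algorithm: postorder visits root last, so walk postorder right-to-left;
each value is the root of the current inorder slice — split it at that
value, recurse on the right subtree first, then the left.
Recursive splits:
  root=9; inorder splits into left=[3], right=[20, 29]
  root=29; inorder splits into left=[20], right=[]
  root=20; inorder splits into left=[], right=[]
  root=3; inorder splits into left=[], right=[]
Reconstructed level-order: [9, 3, 29, 20]


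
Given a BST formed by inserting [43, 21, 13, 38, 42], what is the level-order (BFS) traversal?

Tree insertion order: [43, 21, 13, 38, 42]
Tree (level-order array): [43, 21, None, 13, 38, None, None, None, 42]
BFS from the root, enqueuing left then right child of each popped node:
  queue [43] -> pop 43, enqueue [21], visited so far: [43]
  queue [21] -> pop 21, enqueue [13, 38], visited so far: [43, 21]
  queue [13, 38] -> pop 13, enqueue [none], visited so far: [43, 21, 13]
  queue [38] -> pop 38, enqueue [42], visited so far: [43, 21, 13, 38]
  queue [42] -> pop 42, enqueue [none], visited so far: [43, 21, 13, 38, 42]
Result: [43, 21, 13, 38, 42]


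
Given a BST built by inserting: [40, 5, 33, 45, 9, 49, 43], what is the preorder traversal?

Tree insertion order: [40, 5, 33, 45, 9, 49, 43]
Tree (level-order array): [40, 5, 45, None, 33, 43, 49, 9]
Preorder traversal: [40, 5, 33, 9, 45, 43, 49]


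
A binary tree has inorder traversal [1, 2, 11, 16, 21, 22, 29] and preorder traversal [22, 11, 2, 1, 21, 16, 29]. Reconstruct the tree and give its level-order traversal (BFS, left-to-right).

Inorder:  [1, 2, 11, 16, 21, 22, 29]
Preorder: [22, 11, 2, 1, 21, 16, 29]
Algorithm: preorder visits root first, so consume preorder in order;
for each root, split the current inorder slice at that value into
left-subtree inorder and right-subtree inorder, then recurse.
Recursive splits:
  root=22; inorder splits into left=[1, 2, 11, 16, 21], right=[29]
  root=11; inorder splits into left=[1, 2], right=[16, 21]
  root=2; inorder splits into left=[1], right=[]
  root=1; inorder splits into left=[], right=[]
  root=21; inorder splits into left=[16], right=[]
  root=16; inorder splits into left=[], right=[]
  root=29; inorder splits into left=[], right=[]
Reconstructed level-order: [22, 11, 29, 2, 21, 1, 16]


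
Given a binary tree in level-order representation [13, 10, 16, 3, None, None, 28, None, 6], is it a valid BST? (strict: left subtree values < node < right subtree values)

Level-order array: [13, 10, 16, 3, None, None, 28, None, 6]
Validate using subtree bounds (lo, hi): at each node, require lo < value < hi,
then recurse left with hi=value and right with lo=value.
Preorder trace (stopping at first violation):
  at node 13 with bounds (-inf, +inf): OK
  at node 10 with bounds (-inf, 13): OK
  at node 3 with bounds (-inf, 10): OK
  at node 6 with bounds (3, 10): OK
  at node 16 with bounds (13, +inf): OK
  at node 28 with bounds (16, +inf): OK
No violation found at any node.
Result: Valid BST


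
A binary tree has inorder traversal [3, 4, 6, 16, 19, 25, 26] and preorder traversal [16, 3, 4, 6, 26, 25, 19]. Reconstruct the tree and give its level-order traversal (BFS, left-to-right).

Inorder:  [3, 4, 6, 16, 19, 25, 26]
Preorder: [16, 3, 4, 6, 26, 25, 19]
Algorithm: preorder visits root first, so consume preorder in order;
for each root, split the current inorder slice at that value into
left-subtree inorder and right-subtree inorder, then recurse.
Recursive splits:
  root=16; inorder splits into left=[3, 4, 6], right=[19, 25, 26]
  root=3; inorder splits into left=[], right=[4, 6]
  root=4; inorder splits into left=[], right=[6]
  root=6; inorder splits into left=[], right=[]
  root=26; inorder splits into left=[19, 25], right=[]
  root=25; inorder splits into left=[19], right=[]
  root=19; inorder splits into left=[], right=[]
Reconstructed level-order: [16, 3, 26, 4, 25, 6, 19]


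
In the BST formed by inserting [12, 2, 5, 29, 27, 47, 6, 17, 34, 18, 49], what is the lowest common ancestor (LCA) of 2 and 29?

Tree insertion order: [12, 2, 5, 29, 27, 47, 6, 17, 34, 18, 49]
Tree (level-order array): [12, 2, 29, None, 5, 27, 47, None, 6, 17, None, 34, 49, None, None, None, 18]
In a BST, the LCA of p=2, q=29 is the first node v on the
root-to-leaf path with p <= v <= q (go left if both < v, right if both > v).
Walk from root:
  at 12: 2 <= 12 <= 29, this is the LCA
LCA = 12


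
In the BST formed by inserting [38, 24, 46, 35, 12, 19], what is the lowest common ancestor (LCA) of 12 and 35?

Tree insertion order: [38, 24, 46, 35, 12, 19]
Tree (level-order array): [38, 24, 46, 12, 35, None, None, None, 19]
In a BST, the LCA of p=12, q=35 is the first node v on the
root-to-leaf path with p <= v <= q (go left if both < v, right if both > v).
Walk from root:
  at 38: both 12 and 35 < 38, go left
  at 24: 12 <= 24 <= 35, this is the LCA
LCA = 24


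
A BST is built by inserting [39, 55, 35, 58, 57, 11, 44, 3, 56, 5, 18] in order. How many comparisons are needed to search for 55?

Search path for 55: 39 -> 55
Found: True
Comparisons: 2


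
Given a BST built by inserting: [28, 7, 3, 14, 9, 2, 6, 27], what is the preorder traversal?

Tree insertion order: [28, 7, 3, 14, 9, 2, 6, 27]
Tree (level-order array): [28, 7, None, 3, 14, 2, 6, 9, 27]
Preorder traversal: [28, 7, 3, 2, 6, 14, 9, 27]


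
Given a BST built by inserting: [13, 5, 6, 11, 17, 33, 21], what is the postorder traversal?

Tree insertion order: [13, 5, 6, 11, 17, 33, 21]
Tree (level-order array): [13, 5, 17, None, 6, None, 33, None, 11, 21]
Postorder traversal: [11, 6, 5, 21, 33, 17, 13]


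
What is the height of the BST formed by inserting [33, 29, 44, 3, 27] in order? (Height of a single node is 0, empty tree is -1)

Insertion order: [33, 29, 44, 3, 27]
Tree (level-order array): [33, 29, 44, 3, None, None, None, None, 27]
Compute height bottom-up (empty subtree = -1):
  height(27) = 1 + max(-1, -1) = 0
  height(3) = 1 + max(-1, 0) = 1
  height(29) = 1 + max(1, -1) = 2
  height(44) = 1 + max(-1, -1) = 0
  height(33) = 1 + max(2, 0) = 3
Height = 3


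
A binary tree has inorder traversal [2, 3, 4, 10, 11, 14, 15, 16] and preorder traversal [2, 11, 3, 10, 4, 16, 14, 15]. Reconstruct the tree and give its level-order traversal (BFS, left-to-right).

Inorder:  [2, 3, 4, 10, 11, 14, 15, 16]
Preorder: [2, 11, 3, 10, 4, 16, 14, 15]
Algorithm: preorder visits root first, so consume preorder in order;
for each root, split the current inorder slice at that value into
left-subtree inorder and right-subtree inorder, then recurse.
Recursive splits:
  root=2; inorder splits into left=[], right=[3, 4, 10, 11, 14, 15, 16]
  root=11; inorder splits into left=[3, 4, 10], right=[14, 15, 16]
  root=3; inorder splits into left=[], right=[4, 10]
  root=10; inorder splits into left=[4], right=[]
  root=4; inorder splits into left=[], right=[]
  root=16; inorder splits into left=[14, 15], right=[]
  root=14; inorder splits into left=[], right=[15]
  root=15; inorder splits into left=[], right=[]
Reconstructed level-order: [2, 11, 3, 16, 10, 14, 4, 15]


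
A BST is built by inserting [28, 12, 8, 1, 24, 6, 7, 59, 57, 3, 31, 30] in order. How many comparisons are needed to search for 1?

Search path for 1: 28 -> 12 -> 8 -> 1
Found: True
Comparisons: 4


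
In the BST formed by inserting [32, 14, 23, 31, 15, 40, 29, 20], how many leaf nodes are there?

Tree built from: [32, 14, 23, 31, 15, 40, 29, 20]
Tree (level-order array): [32, 14, 40, None, 23, None, None, 15, 31, None, 20, 29]
Rule: A leaf has 0 children.
Per-node child counts:
  node 32: 2 child(ren)
  node 14: 1 child(ren)
  node 23: 2 child(ren)
  node 15: 1 child(ren)
  node 20: 0 child(ren)
  node 31: 1 child(ren)
  node 29: 0 child(ren)
  node 40: 0 child(ren)
Matching nodes: [20, 29, 40]
Count of leaf nodes: 3


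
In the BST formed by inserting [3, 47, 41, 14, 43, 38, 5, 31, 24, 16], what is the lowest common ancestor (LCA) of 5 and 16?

Tree insertion order: [3, 47, 41, 14, 43, 38, 5, 31, 24, 16]
Tree (level-order array): [3, None, 47, 41, None, 14, 43, 5, 38, None, None, None, None, 31, None, 24, None, 16]
In a BST, the LCA of p=5, q=16 is the first node v on the
root-to-leaf path with p <= v <= q (go left if both < v, right if both > v).
Walk from root:
  at 3: both 5 and 16 > 3, go right
  at 47: both 5 and 16 < 47, go left
  at 41: both 5 and 16 < 41, go left
  at 14: 5 <= 14 <= 16, this is the LCA
LCA = 14


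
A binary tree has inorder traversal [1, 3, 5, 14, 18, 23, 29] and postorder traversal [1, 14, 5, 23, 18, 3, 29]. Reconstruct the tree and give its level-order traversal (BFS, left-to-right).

Inorder:   [1, 3, 5, 14, 18, 23, 29]
Postorder: [1, 14, 5, 23, 18, 3, 29]
Algorithm: postorder visits root last, so walk postorder right-to-left;
each value is the root of the current inorder slice — split it at that
value, recurse on the right subtree first, then the left.
Recursive splits:
  root=29; inorder splits into left=[1, 3, 5, 14, 18, 23], right=[]
  root=3; inorder splits into left=[1], right=[5, 14, 18, 23]
  root=18; inorder splits into left=[5, 14], right=[23]
  root=23; inorder splits into left=[], right=[]
  root=5; inorder splits into left=[], right=[14]
  root=14; inorder splits into left=[], right=[]
  root=1; inorder splits into left=[], right=[]
Reconstructed level-order: [29, 3, 1, 18, 5, 23, 14]


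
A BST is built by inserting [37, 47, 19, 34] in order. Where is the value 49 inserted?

Starting tree (level order): [37, 19, 47, None, 34]
Insertion path: 37 -> 47
Result: insert 49 as right child of 47
Final tree (level order): [37, 19, 47, None, 34, None, 49]


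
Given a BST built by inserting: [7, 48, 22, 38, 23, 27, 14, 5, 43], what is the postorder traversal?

Tree insertion order: [7, 48, 22, 38, 23, 27, 14, 5, 43]
Tree (level-order array): [7, 5, 48, None, None, 22, None, 14, 38, None, None, 23, 43, None, 27]
Postorder traversal: [5, 14, 27, 23, 43, 38, 22, 48, 7]


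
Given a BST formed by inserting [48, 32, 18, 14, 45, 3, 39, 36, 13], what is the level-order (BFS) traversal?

Tree insertion order: [48, 32, 18, 14, 45, 3, 39, 36, 13]
Tree (level-order array): [48, 32, None, 18, 45, 14, None, 39, None, 3, None, 36, None, None, 13]
BFS from the root, enqueuing left then right child of each popped node:
  queue [48] -> pop 48, enqueue [32], visited so far: [48]
  queue [32] -> pop 32, enqueue [18, 45], visited so far: [48, 32]
  queue [18, 45] -> pop 18, enqueue [14], visited so far: [48, 32, 18]
  queue [45, 14] -> pop 45, enqueue [39], visited so far: [48, 32, 18, 45]
  queue [14, 39] -> pop 14, enqueue [3], visited so far: [48, 32, 18, 45, 14]
  queue [39, 3] -> pop 39, enqueue [36], visited so far: [48, 32, 18, 45, 14, 39]
  queue [3, 36] -> pop 3, enqueue [13], visited so far: [48, 32, 18, 45, 14, 39, 3]
  queue [36, 13] -> pop 36, enqueue [none], visited so far: [48, 32, 18, 45, 14, 39, 3, 36]
  queue [13] -> pop 13, enqueue [none], visited so far: [48, 32, 18, 45, 14, 39, 3, 36, 13]
Result: [48, 32, 18, 45, 14, 39, 3, 36, 13]


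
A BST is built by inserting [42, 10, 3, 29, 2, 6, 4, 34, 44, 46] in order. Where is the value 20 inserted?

Starting tree (level order): [42, 10, 44, 3, 29, None, 46, 2, 6, None, 34, None, None, None, None, 4]
Insertion path: 42 -> 10 -> 29
Result: insert 20 as left child of 29
Final tree (level order): [42, 10, 44, 3, 29, None, 46, 2, 6, 20, 34, None, None, None, None, 4]


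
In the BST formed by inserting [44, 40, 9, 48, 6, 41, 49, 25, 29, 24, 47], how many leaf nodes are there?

Tree built from: [44, 40, 9, 48, 6, 41, 49, 25, 29, 24, 47]
Tree (level-order array): [44, 40, 48, 9, 41, 47, 49, 6, 25, None, None, None, None, None, None, None, None, 24, 29]
Rule: A leaf has 0 children.
Per-node child counts:
  node 44: 2 child(ren)
  node 40: 2 child(ren)
  node 9: 2 child(ren)
  node 6: 0 child(ren)
  node 25: 2 child(ren)
  node 24: 0 child(ren)
  node 29: 0 child(ren)
  node 41: 0 child(ren)
  node 48: 2 child(ren)
  node 47: 0 child(ren)
  node 49: 0 child(ren)
Matching nodes: [6, 24, 29, 41, 47, 49]
Count of leaf nodes: 6


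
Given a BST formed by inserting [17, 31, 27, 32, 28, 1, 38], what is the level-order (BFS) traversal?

Tree insertion order: [17, 31, 27, 32, 28, 1, 38]
Tree (level-order array): [17, 1, 31, None, None, 27, 32, None, 28, None, 38]
BFS from the root, enqueuing left then right child of each popped node:
  queue [17] -> pop 17, enqueue [1, 31], visited so far: [17]
  queue [1, 31] -> pop 1, enqueue [none], visited so far: [17, 1]
  queue [31] -> pop 31, enqueue [27, 32], visited so far: [17, 1, 31]
  queue [27, 32] -> pop 27, enqueue [28], visited so far: [17, 1, 31, 27]
  queue [32, 28] -> pop 32, enqueue [38], visited so far: [17, 1, 31, 27, 32]
  queue [28, 38] -> pop 28, enqueue [none], visited so far: [17, 1, 31, 27, 32, 28]
  queue [38] -> pop 38, enqueue [none], visited so far: [17, 1, 31, 27, 32, 28, 38]
Result: [17, 1, 31, 27, 32, 28, 38]


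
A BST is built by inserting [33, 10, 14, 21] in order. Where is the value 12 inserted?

Starting tree (level order): [33, 10, None, None, 14, None, 21]
Insertion path: 33 -> 10 -> 14
Result: insert 12 as left child of 14
Final tree (level order): [33, 10, None, None, 14, 12, 21]


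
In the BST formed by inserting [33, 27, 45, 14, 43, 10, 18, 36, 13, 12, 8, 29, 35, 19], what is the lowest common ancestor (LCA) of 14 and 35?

Tree insertion order: [33, 27, 45, 14, 43, 10, 18, 36, 13, 12, 8, 29, 35, 19]
Tree (level-order array): [33, 27, 45, 14, 29, 43, None, 10, 18, None, None, 36, None, 8, 13, None, 19, 35, None, None, None, 12]
In a BST, the LCA of p=14, q=35 is the first node v on the
root-to-leaf path with p <= v <= q (go left if both < v, right if both > v).
Walk from root:
  at 33: 14 <= 33 <= 35, this is the LCA
LCA = 33


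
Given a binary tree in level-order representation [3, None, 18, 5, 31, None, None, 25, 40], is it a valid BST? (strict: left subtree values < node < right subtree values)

Level-order array: [3, None, 18, 5, 31, None, None, 25, 40]
Validate using subtree bounds (lo, hi): at each node, require lo < value < hi,
then recurse left with hi=value and right with lo=value.
Preorder trace (stopping at first violation):
  at node 3 with bounds (-inf, +inf): OK
  at node 18 with bounds (3, +inf): OK
  at node 5 with bounds (3, 18): OK
  at node 31 with bounds (18, +inf): OK
  at node 25 with bounds (18, 31): OK
  at node 40 with bounds (31, +inf): OK
No violation found at any node.
Result: Valid BST
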